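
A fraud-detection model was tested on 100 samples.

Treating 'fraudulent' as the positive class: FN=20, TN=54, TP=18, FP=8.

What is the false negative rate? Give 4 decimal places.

FNR = FN/(FN+TP) = 20/(20+18) = 0.5263

0.5263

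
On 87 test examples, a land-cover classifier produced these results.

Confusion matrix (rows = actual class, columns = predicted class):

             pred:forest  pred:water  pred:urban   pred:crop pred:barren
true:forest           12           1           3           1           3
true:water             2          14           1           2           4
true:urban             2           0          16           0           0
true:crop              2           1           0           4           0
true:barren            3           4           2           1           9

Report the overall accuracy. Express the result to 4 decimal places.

0.6322

Accuracy = trace / total = (12+14+16+4+9=55) / 87 = 55/87 = 0.6322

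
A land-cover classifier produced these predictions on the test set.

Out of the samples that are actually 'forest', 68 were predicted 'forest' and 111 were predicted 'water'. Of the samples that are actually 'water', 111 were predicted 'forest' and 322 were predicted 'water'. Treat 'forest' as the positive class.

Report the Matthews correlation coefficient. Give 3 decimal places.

0.124

MCC = (TP·TN − FP·FN) / √((TP+FP)(TP+FN)(TN+FP)(TN+FN))
Numerator = 68·322 − 111·111 = 9575
Denominator = √(179·179·433·433) = √6007335049 = 77507.0000
MCC = 9575 / 77507.0000 = 0.124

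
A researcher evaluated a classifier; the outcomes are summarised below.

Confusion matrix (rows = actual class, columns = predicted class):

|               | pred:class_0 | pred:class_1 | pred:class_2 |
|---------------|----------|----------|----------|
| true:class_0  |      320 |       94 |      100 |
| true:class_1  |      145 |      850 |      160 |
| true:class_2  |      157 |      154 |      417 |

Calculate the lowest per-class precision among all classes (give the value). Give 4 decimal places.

Per-class precision (TP/(TP+FP)):
  class_0: TP=320, FP=145+157=302 → 320/622 = 0.51447
  class_1: TP=850, FP=94+154=248 → 850/1098 = 0.77413
  class_2: TP=417, FP=100+160=260 → 417/677 = 0.61595
Lowest is class 'class_0' with precision = 0.5145.

0.5145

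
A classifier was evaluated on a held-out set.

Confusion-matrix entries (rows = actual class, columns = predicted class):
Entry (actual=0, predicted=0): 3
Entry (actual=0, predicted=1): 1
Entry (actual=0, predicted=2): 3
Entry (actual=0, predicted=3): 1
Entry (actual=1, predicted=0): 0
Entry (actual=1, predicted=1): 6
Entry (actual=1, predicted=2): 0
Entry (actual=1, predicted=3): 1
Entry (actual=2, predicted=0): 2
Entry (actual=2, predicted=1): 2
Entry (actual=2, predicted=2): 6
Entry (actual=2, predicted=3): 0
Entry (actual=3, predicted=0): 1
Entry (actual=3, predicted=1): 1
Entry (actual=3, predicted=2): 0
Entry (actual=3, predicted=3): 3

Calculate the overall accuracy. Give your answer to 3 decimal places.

0.600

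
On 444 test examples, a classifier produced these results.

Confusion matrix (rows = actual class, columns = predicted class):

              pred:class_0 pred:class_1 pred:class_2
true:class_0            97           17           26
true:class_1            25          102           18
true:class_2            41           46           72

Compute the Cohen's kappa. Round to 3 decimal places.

0.418

Observed agreement pₒ = trace/N = 271/444 = 0.6104
Expected agreement pₑ = Σ (rowᵢ·colᵢ)/N² = (140·163 + 145·165 + 159·116)/444² = 0.3307
κ = (pₒ − pₑ)/(1 − pₑ) = (0.6104 − 0.3307)/(1 − 0.3307) = 0.418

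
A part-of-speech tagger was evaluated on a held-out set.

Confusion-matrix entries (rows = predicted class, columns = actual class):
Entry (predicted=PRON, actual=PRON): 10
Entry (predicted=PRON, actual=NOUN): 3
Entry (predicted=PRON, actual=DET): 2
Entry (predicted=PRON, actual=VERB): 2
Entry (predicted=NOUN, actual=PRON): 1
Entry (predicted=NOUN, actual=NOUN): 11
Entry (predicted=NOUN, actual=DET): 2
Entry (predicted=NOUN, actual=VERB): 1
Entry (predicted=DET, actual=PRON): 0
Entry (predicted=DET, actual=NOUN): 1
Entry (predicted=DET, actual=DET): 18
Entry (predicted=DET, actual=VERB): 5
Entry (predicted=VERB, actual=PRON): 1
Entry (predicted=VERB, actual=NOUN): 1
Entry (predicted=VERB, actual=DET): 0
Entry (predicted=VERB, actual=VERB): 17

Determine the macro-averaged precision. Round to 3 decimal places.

0.742

Per-class precision (TP/(TP+FP)):
  PRON: TP=10, FP=3+2+2=7 → 10/17 = 0.5882
  NOUN: TP=11, FP=1+2+1=4 → 11/15 = 0.7333
  DET: TP=18, FP=0+1+5=6 → 18/24 = 0.7500
  VERB: TP=17, FP=1+1+0=2 → 17/19 = 0.8947
Macro-precision = mean = (0.5882 + 0.7333 + 0.7500 + 0.8947) / 4 = 0.742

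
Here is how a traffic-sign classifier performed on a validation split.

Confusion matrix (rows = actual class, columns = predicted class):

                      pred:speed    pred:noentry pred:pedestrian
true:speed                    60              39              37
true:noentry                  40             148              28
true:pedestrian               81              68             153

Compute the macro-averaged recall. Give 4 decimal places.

Per-class recall (TP/(TP+FN)):
  speed: TP=60, FN=39+37=76 → 60/136 = 0.44118
  noentry: TP=148, FN=40+28=68 → 148/216 = 0.68519
  pedestrian: TP=153, FN=81+68=149 → 153/302 = 0.50662
Macro-recall = mean = (0.44118 + 0.68519 + 0.50662) / 3 = 0.5443

0.5443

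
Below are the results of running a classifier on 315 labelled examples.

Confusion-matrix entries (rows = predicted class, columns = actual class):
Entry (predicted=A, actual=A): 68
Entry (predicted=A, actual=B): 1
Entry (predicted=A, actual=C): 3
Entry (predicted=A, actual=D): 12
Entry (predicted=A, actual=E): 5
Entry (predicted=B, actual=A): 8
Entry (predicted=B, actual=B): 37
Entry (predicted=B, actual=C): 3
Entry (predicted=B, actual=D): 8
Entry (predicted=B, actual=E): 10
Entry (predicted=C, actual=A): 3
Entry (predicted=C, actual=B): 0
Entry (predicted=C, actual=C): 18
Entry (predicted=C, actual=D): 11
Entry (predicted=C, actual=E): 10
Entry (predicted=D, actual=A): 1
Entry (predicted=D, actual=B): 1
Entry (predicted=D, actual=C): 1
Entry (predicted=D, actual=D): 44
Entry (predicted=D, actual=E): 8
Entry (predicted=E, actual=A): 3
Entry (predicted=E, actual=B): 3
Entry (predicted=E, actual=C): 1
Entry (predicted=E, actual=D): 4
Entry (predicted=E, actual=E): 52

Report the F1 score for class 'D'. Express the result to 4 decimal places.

One-vs-rest for 'D': TP = diagonal; FP = other classes predicted 'D'; FN = 'D' predicted as other.
F1 score = 2·TP/(2·TP+FP+FN).
D: TP=44, FP=1+1+1+8=11, FN=12+8+11+4=35 → 88/134 = 0.65672

0.6567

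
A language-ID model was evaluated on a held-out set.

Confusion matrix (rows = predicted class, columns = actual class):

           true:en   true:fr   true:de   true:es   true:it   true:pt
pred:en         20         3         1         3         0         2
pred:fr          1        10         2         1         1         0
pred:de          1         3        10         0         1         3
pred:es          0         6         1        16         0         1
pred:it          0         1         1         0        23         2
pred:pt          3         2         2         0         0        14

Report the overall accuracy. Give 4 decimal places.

0.6940

Accuracy = trace / total = (20+10+10+16+23+14=93) / 134 = 93/134 = 0.6940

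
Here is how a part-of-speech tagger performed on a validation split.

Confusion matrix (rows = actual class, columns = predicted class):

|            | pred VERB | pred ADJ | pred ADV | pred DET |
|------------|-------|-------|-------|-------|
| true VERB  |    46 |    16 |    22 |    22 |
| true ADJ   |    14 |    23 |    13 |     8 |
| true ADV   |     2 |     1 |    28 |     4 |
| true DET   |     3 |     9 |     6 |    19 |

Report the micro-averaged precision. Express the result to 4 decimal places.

Micro-averaging pools counts across classes: ΣTP=116, ΣFP=120, ΣFN=120.
Micro-precision = TP/(TP+FP) on pooled counts = 0.4915 (equals overall accuracy in single-label multiclass).

0.4915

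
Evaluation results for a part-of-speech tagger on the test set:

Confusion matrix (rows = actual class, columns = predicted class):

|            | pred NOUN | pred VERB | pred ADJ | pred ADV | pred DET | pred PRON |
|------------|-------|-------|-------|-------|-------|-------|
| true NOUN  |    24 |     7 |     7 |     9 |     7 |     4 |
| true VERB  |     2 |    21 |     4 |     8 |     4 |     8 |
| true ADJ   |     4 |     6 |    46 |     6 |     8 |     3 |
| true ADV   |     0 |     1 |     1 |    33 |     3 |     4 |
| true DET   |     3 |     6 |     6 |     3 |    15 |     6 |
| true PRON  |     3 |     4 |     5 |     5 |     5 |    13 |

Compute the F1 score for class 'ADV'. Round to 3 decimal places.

F1 score = 2·TP/(2·TP+FP+FN).
ADV: TP=33, FP=9+8+6+3+5=31, FN=0+1+1+3+4=9 → 66/106 = 0.6226

0.623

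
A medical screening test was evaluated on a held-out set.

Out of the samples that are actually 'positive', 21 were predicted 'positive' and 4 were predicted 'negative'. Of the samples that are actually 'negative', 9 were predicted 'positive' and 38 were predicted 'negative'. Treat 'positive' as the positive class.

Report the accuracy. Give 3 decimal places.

0.819

Accuracy = (TP+TN)/N = (21+38)/72 = 0.819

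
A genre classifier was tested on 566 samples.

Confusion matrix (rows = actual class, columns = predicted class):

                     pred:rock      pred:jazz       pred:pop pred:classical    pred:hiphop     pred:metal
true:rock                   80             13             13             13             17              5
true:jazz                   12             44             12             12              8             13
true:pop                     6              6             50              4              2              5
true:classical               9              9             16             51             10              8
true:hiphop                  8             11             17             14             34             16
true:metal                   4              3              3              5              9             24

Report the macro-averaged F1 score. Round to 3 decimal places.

0.486

Per-class F1 score (2·TP/(2·TP+FP+FN)):
  rock: TP=80, FP=12+6+9+8+4=39, FN=13+13+13+17+5=61 → 160/260 = 0.6154
  jazz: TP=44, FP=13+6+9+11+3=42, FN=12+12+12+8+13=57 → 88/187 = 0.4706
  pop: TP=50, FP=13+12+16+17+3=61, FN=6+6+4+2+5=23 → 100/184 = 0.5435
  classical: TP=51, FP=13+12+4+14+5=48, FN=9+9+16+10+8=52 → 102/202 = 0.5050
  hiphop: TP=34, FP=17+8+2+10+9=46, FN=8+11+17+14+16=66 → 68/180 = 0.3778
  metal: TP=24, FP=5+13+5+8+16=47, FN=4+3+3+5+9=24 → 48/119 = 0.4034
Macro-F1 score = mean = (0.6154 + 0.4706 + 0.5435 + 0.5050 + 0.3778 + 0.4034) / 6 = 0.486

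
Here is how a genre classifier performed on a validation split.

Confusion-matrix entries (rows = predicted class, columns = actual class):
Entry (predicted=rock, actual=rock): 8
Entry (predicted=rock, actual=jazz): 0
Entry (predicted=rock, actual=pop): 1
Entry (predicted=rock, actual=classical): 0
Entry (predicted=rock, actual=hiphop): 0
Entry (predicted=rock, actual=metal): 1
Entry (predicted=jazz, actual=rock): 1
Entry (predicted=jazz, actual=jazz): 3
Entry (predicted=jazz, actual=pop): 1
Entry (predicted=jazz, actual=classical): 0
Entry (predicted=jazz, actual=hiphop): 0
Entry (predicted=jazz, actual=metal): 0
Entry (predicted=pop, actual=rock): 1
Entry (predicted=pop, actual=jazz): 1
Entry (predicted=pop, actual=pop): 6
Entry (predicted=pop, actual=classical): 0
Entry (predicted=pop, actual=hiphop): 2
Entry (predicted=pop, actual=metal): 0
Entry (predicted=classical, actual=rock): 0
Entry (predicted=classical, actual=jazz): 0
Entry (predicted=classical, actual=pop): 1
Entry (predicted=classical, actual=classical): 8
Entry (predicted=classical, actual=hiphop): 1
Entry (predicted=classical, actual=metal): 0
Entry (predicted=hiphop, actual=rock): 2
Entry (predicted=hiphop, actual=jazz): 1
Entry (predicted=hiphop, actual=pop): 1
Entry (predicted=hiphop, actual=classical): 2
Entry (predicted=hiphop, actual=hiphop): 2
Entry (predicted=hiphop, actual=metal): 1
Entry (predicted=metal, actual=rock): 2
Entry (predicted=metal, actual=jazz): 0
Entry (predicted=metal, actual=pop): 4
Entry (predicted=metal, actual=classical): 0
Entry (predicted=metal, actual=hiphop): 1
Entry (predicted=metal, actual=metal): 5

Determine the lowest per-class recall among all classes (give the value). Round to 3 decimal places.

Per-class recall (TP/(TP+FN)):
  rock: TP=8, FN=1+1+0+2+2=6 → 8/14 = 0.5714
  jazz: TP=3, FN=0+1+0+1+0=2 → 3/5 = 0.6000
  pop: TP=6, FN=1+1+1+1+4=8 → 6/14 = 0.4286
  classical: TP=8, FN=0+0+0+2+0=2 → 8/10 = 0.8000
  hiphop: TP=2, FN=0+0+2+1+1=4 → 2/6 = 0.3333
  metal: TP=5, FN=1+0+0+0+1=2 → 5/7 = 0.7143
Lowest is class 'hiphop' with recall = 0.333.

0.333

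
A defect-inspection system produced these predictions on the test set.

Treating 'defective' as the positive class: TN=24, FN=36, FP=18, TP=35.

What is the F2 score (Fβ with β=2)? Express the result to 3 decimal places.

0.519

Fβ = (1+β²)·TP / ((1+β²)·TP + β²·FN + FP), with β²=4
= 5·35 / (5·35 + 4·36 + 18) = 0.519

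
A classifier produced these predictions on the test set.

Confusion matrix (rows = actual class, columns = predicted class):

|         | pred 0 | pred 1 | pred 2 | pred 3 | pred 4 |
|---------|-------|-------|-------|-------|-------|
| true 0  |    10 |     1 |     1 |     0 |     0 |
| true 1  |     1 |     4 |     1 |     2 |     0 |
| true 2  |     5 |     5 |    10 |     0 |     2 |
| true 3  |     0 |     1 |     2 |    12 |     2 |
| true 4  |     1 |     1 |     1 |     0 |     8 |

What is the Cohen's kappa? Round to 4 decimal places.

Observed agreement pₒ = trace/N = 44/70 = 0.62857
Expected agreement pₑ = Σ (rowᵢ·colᵢ)/N² = (12·17 + 8·12 + 22·15 + 17·14 + 11·12)/70² = 0.20408
κ = (pₒ − pₑ)/(1 − pₑ) = (0.62857 − 0.20408)/(1 − 0.20408) = 0.5333

0.5333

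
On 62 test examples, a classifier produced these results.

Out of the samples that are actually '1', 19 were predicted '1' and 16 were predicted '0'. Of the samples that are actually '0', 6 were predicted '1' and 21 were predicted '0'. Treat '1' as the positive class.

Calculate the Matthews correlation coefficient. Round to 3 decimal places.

0.324

MCC = (TP·TN − FP·FN) / √((TP+FP)(TP+FN)(TN+FP)(TN+FN))
Numerator = 19·21 − 6·16 = 303
Denominator = √(25·35·27·37) = √874125 = 934.9465
MCC = 303 / 934.9465 = 0.324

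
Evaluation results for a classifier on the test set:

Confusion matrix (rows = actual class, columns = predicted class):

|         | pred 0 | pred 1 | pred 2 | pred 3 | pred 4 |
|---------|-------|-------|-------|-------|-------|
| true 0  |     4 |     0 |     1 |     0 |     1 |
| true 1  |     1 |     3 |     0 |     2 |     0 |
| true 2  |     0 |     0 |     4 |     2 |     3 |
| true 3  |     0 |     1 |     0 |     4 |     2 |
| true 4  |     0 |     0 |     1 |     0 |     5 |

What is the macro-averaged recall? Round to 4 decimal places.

0.6032

Per-class recall (TP/(TP+FN)):
  0: TP=4, FN=0+1+0+1=2 → 4/6 = 0.66667
  1: TP=3, FN=1+0+2+0=3 → 3/6 = 0.50000
  2: TP=4, FN=0+0+2+3=5 → 4/9 = 0.44444
  3: TP=4, FN=0+1+0+2=3 → 4/7 = 0.57143
  4: TP=5, FN=0+0+1+0=1 → 5/6 = 0.83333
Macro-recall = mean = (0.66667 + 0.50000 + 0.44444 + 0.57143 + 0.83333) / 5 = 0.6032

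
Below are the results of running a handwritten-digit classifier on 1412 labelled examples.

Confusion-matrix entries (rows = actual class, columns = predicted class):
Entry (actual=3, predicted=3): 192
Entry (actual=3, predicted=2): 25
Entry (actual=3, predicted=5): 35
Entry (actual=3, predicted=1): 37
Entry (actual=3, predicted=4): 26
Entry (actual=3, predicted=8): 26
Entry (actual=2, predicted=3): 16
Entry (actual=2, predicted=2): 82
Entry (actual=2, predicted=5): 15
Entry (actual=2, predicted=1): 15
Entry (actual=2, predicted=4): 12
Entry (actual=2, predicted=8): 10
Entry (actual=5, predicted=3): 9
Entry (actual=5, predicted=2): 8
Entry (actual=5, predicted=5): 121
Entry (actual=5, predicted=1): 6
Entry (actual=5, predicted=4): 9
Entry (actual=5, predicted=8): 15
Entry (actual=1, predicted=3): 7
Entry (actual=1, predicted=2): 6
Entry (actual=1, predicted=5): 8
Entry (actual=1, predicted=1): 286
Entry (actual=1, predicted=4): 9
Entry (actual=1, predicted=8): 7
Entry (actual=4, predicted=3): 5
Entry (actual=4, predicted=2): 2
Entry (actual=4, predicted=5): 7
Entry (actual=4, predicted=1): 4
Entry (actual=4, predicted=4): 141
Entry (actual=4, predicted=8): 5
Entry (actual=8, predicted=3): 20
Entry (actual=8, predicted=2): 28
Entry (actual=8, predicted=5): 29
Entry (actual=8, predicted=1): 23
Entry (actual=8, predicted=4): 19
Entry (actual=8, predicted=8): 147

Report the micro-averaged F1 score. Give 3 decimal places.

Micro-averaging pools counts across classes: ΣTP=969, ΣFP=443, ΣFN=443.
Micro-F1 score = 2·TP/(2·TP+FP+FN) on pooled counts = 0.686 (equals overall accuracy in single-label multiclass).

0.686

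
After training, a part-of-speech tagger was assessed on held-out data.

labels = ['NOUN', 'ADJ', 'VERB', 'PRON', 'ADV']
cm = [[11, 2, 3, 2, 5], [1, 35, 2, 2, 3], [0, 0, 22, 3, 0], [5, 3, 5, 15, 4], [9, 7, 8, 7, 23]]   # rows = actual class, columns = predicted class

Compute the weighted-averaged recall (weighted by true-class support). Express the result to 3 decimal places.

0.599

Per-class recall (TP/(TP+FN)):
  NOUN: TP=11, FN=2+3+2+5=12 → 11/23 = 0.4783
  ADJ: TP=35, FN=1+2+2+3=8 → 35/43 = 0.8140
  VERB: TP=22, FN=0+0+3+0=3 → 22/25 = 0.8800
  PRON: TP=15, FN=5+3+5+4=17 → 15/32 = 0.4688
  ADV: TP=23, FN=9+7+8+7=31 → 23/54 = 0.4259
Weighted-recall = Σ (supportᵢ/N)·recallᵢ with N=177: (23/177)·0.4783 + (43/177)·0.8140 + (25/177)·0.8800 + (32/177)·0.4688 + (54/177)·0.4259 = 0.599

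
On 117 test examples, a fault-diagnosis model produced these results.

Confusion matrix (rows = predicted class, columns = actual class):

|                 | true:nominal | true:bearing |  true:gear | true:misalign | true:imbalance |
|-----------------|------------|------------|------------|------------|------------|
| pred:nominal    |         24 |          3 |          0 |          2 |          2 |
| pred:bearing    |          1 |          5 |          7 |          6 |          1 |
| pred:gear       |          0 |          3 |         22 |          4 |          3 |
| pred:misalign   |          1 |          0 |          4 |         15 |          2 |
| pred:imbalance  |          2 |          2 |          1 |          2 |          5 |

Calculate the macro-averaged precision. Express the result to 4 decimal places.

0.5620

Per-class precision (TP/(TP+FP)):
  nominal: TP=24, FP=3+0+2+2=7 → 24/31 = 0.77419
  bearing: TP=5, FP=1+7+6+1=15 → 5/20 = 0.25000
  gear: TP=22, FP=0+3+4+3=10 → 22/32 = 0.68750
  misalign: TP=15, FP=1+0+4+2=7 → 15/22 = 0.68182
  imbalance: TP=5, FP=2+2+1+2=7 → 5/12 = 0.41667
Macro-precision = mean = (0.77419 + 0.25000 + 0.68750 + 0.68182 + 0.41667) / 5 = 0.5620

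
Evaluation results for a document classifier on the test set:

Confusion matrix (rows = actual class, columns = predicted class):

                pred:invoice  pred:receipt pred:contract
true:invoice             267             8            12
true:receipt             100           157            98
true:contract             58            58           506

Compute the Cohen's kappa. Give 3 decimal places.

0.583

Observed agreement pₒ = trace/N = 930/1264 = 0.7358
Expected agreement pₑ = Σ (rowᵢ·colᵢ)/N² = (287·425 + 355·223 + 622·616)/1264² = 0.3657
κ = (pₒ − pₑ)/(1 − pₑ) = (0.7358 − 0.3657)/(1 − 0.3657) = 0.583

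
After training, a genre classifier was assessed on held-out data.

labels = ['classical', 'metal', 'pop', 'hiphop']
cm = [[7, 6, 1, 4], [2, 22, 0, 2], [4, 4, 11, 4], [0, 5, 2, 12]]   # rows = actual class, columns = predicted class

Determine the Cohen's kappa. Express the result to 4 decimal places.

Observed agreement pₒ = trace/N = 52/86 = 0.60465
Expected agreement pₑ = Σ (rowᵢ·colᵢ)/N² = (18·13 + 26·37 + 23·14 + 19·22)/86² = 0.26176
κ = (pₒ − pₑ)/(1 − pₑ) = (0.60465 − 0.26176)/(1 − 0.26176) = 0.4645

0.4645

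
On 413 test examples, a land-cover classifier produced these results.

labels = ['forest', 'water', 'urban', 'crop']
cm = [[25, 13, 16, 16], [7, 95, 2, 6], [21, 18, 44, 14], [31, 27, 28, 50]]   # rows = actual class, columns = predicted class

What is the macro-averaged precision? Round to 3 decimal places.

Per-class precision (TP/(TP+FP)):
  forest: TP=25, FP=7+21+31=59 → 25/84 = 0.2976
  water: TP=95, FP=13+18+27=58 → 95/153 = 0.6209
  urban: TP=44, FP=16+2+28=46 → 44/90 = 0.4889
  crop: TP=50, FP=16+6+14=36 → 50/86 = 0.5814
Macro-precision = mean = (0.2976 + 0.6209 + 0.4889 + 0.5814) / 4 = 0.497

0.497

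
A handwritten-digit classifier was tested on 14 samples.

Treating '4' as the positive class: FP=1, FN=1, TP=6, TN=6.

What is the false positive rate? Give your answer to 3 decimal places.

0.143

FPR = FP/(FP+TN) = 1/(1+6) = 0.143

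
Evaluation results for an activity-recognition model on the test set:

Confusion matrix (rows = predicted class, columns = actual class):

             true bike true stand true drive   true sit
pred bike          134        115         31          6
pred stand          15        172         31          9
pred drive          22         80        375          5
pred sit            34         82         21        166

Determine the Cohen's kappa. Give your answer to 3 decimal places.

0.531

Observed agreement pₒ = trace/N = 847/1298 = 0.6525
Expected agreement pₑ = Σ (rowᵢ·colᵢ)/N² = (205·286 + 449·227 + 458·482 + 186·303)/1298² = 0.2598
κ = (pₒ − pₑ)/(1 − pₑ) = (0.6525 − 0.2598)/(1 − 0.2598) = 0.531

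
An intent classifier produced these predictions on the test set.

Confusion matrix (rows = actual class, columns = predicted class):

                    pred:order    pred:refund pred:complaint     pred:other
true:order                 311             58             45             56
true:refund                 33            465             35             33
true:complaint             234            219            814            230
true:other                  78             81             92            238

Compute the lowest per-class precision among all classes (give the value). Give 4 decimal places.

0.4273

Per-class precision (TP/(TP+FP)):
  order: TP=311, FP=33+234+78=345 → 311/656 = 0.47409
  refund: TP=465, FP=58+219+81=358 → 465/823 = 0.56501
  complaint: TP=814, FP=45+35+92=172 → 814/986 = 0.82556
  other: TP=238, FP=56+33+230=319 → 238/557 = 0.42729
Lowest is class 'other' with precision = 0.4273.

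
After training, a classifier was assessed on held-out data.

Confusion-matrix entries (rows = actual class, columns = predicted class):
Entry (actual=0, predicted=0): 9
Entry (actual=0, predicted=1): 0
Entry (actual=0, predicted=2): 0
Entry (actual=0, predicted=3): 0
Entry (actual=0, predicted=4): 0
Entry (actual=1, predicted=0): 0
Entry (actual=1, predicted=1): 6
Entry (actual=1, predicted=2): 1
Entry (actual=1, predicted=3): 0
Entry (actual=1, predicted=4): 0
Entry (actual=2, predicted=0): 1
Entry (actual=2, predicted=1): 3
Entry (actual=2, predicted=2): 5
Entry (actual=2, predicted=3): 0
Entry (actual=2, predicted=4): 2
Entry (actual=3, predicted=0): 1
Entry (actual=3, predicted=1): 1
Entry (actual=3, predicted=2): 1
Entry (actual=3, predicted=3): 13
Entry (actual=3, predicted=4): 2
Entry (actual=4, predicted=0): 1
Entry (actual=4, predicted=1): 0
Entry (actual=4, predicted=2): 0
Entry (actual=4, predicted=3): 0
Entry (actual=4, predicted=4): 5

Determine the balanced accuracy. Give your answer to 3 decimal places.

0.773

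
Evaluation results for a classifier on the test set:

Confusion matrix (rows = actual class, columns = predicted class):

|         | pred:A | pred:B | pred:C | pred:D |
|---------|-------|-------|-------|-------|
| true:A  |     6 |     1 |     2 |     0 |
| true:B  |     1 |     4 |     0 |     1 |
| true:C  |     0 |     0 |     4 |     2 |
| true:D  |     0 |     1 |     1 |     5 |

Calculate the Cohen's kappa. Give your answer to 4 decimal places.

Observed agreement pₒ = trace/N = 19/28 = 0.67857
Expected agreement pₑ = Σ (rowᵢ·colᵢ)/N² = (9·7 + 6·6 + 6·7 + 7·8)/28² = 0.25128
κ = (pₒ − pₑ)/(1 − pₑ) = (0.67857 − 0.25128)/(1 − 0.25128) = 0.5707

0.5707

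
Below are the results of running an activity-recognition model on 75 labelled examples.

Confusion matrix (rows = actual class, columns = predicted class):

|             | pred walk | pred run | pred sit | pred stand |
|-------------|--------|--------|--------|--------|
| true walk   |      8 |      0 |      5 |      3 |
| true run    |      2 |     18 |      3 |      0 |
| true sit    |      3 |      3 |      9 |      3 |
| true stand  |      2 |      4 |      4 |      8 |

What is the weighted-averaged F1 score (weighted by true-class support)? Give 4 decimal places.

0.5709

Per-class F1 score (2·TP/(2·TP+FP+FN)):
  walk: TP=8, FP=2+3+2=7, FN=0+5+3=8 → 16/31 = 0.51613
  run: TP=18, FP=0+3+4=7, FN=2+3+0=5 → 36/48 = 0.75000
  sit: TP=9, FP=5+3+4=12, FN=3+3+3=9 → 18/39 = 0.46154
  stand: TP=8, FP=3+0+3=6, FN=2+4+4=10 → 16/32 = 0.50000
Weighted-F1 score = Σ (supportᵢ/N)·F1 scoreᵢ with N=75: (16/75)·0.51613 + (23/75)·0.75000 + (18/75)·0.46154 + (18/75)·0.50000 = 0.5709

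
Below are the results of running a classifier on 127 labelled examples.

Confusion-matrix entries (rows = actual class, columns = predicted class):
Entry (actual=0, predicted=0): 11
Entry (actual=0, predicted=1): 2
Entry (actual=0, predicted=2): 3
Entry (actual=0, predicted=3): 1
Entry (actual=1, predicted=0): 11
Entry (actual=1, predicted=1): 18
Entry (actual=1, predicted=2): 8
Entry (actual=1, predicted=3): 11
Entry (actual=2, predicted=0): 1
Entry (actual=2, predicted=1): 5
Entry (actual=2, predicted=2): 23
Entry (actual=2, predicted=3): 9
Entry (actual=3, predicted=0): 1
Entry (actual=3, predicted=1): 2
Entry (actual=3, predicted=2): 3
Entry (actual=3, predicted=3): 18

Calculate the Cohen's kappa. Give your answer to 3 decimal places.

0.401

Observed agreement pₒ = trace/N = 70/127 = 0.5512
Expected agreement pₑ = Σ (rowᵢ·colᵢ)/N² = (17·24 + 48·27 + 38·37 + 24·39)/127² = 0.2509
κ = (pₒ − pₑ)/(1 − pₑ) = (0.5512 − 0.2509)/(1 − 0.2509) = 0.401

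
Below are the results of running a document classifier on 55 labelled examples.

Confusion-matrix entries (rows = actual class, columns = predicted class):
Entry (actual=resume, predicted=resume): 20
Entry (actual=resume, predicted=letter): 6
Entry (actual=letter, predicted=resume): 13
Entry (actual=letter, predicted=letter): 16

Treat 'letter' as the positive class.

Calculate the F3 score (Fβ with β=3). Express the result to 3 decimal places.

Fβ = (1+β²)·TP / ((1+β²)·TP + β²·FN + FP), with β²=9
= 10·16 / (10·16 + 9·13 + 6) = 0.565

0.565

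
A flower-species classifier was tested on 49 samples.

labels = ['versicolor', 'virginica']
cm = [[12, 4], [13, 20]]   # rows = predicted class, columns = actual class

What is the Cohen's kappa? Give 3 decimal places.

0.311

Observed agreement pₒ = trace/N = 32/49 = 0.6531
Expected agreement pₑ = Σ (rowᵢ·colᵢ)/N² = (25·16 + 24·33)/49² = 0.4965
κ = (pₒ − pₑ)/(1 − pₑ) = (0.6531 − 0.4965)/(1 − 0.4965) = 0.311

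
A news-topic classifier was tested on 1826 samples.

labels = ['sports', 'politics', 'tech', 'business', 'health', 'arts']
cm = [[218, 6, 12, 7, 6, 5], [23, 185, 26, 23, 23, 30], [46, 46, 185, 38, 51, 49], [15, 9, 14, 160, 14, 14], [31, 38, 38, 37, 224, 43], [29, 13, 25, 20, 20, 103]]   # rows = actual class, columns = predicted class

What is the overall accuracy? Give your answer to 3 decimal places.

Accuracy = trace / total = (218+185+185+160+224+103=1075) / 1826 = 1075/1826 = 0.589

0.589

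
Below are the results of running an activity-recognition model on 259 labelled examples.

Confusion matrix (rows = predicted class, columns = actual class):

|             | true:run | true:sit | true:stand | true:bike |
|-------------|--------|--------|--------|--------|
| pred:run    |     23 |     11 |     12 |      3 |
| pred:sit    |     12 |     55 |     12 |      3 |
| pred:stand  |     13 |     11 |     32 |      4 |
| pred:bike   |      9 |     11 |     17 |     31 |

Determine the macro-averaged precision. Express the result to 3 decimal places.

Per-class precision (TP/(TP+FP)):
  run: TP=23, FP=11+12+3=26 → 23/49 = 0.4694
  sit: TP=55, FP=12+12+3=27 → 55/82 = 0.6707
  stand: TP=32, FP=13+11+4=28 → 32/60 = 0.5333
  bike: TP=31, FP=9+11+17=37 → 31/68 = 0.4559
Macro-precision = mean = (0.4694 + 0.6707 + 0.5333 + 0.4559) / 4 = 0.532

0.532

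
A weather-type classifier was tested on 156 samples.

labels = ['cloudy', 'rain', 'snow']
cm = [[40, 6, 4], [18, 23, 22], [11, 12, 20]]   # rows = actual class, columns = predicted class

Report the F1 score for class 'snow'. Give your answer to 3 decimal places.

0.449

One-vs-rest for 'snow': TP = diagonal; FP = other classes predicted 'snow'; FN = 'snow' predicted as other.
F1 score = 2·TP/(2·TP+FP+FN).
snow: TP=20, FP=4+22=26, FN=11+12=23 → 40/89 = 0.4494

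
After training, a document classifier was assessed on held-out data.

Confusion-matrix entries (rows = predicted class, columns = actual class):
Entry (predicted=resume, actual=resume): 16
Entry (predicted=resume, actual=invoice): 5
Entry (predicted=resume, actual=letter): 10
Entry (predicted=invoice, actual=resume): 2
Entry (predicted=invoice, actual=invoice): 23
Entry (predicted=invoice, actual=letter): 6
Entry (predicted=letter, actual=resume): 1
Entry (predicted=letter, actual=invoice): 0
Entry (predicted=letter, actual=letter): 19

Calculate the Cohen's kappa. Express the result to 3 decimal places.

0.569

Observed agreement pₒ = trace/N = 58/82 = 0.7073
Expected agreement pₑ = Σ (rowᵢ·colᵢ)/N² = (19·31 + 28·31 + 35·20)/82² = 0.3208
κ = (pₒ − pₑ)/(1 − pₑ) = (0.7073 − 0.3208)/(1 − 0.3208) = 0.569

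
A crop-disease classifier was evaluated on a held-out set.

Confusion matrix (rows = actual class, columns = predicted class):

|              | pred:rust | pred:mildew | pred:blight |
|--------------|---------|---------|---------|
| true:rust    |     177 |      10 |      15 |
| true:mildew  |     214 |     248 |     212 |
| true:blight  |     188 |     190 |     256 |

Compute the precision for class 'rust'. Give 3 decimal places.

0.306

Treat 'rust' as positive and all other classes as negative.
precision = TP/(TP+FP).
rust: TP=177, FP=214+188=402 → 177/579 = 0.3057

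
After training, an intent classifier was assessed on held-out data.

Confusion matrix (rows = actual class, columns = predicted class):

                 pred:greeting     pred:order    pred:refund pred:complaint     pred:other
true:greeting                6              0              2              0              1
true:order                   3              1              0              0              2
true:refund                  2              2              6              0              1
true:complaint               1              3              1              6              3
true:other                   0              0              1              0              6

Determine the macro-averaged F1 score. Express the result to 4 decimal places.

0.5019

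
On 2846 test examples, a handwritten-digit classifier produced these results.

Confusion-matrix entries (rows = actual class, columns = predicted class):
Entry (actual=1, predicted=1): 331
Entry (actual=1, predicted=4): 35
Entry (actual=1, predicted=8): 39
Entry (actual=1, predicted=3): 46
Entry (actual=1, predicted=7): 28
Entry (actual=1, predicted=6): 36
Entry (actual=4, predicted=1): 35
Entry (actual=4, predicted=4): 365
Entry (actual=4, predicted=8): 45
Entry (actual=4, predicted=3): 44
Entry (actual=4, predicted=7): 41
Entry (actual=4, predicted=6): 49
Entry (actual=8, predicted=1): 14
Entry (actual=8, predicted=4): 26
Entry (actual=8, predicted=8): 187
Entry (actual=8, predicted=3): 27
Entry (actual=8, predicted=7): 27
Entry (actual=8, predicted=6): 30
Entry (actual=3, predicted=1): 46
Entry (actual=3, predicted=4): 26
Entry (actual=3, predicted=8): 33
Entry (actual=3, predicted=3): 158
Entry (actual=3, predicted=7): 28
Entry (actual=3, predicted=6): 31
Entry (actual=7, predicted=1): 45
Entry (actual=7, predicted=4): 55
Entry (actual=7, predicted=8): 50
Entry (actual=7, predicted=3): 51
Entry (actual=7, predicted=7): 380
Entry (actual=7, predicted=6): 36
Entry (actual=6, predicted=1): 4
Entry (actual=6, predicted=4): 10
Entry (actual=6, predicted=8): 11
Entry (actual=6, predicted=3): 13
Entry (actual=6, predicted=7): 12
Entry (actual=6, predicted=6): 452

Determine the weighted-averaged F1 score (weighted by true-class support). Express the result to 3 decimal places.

Per-class F1 score (2·TP/(2·TP+FP+FN)):
  1: TP=331, FP=35+14+46+45+4=144, FN=35+39+46+28+36=184 → 662/990 = 0.6687
  4: TP=365, FP=35+26+26+55+10=152, FN=35+45+44+41+49=214 → 730/1096 = 0.6661
  8: TP=187, FP=39+45+33+50+11=178, FN=14+26+27+27+30=124 → 374/676 = 0.5533
  3: TP=158, FP=46+44+27+51+13=181, FN=46+26+33+28+31=164 → 316/661 = 0.4781
  7: TP=380, FP=28+41+27+28+12=136, FN=45+55+50+51+36=237 → 760/1133 = 0.6708
  6: TP=452, FP=36+49+30+31+36=182, FN=4+10+11+13+12=50 → 904/1136 = 0.7958
Weighted-F1 score = Σ (supportᵢ/N)·F1 scoreᵢ with N=2846: (515/2846)·0.6687 + (579/2846)·0.6661 + (311/2846)·0.5533 + (322/2846)·0.4781 + (617/2846)·0.6708 + (502/2846)·0.7958 = 0.657

0.657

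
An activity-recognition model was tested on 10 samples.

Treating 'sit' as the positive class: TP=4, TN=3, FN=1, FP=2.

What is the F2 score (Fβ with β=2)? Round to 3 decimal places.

Fβ = (1+β²)·TP / ((1+β²)·TP + β²·FN + FP), with β²=4
= 5·4 / (5·4 + 4·1 + 2) = 0.769

0.769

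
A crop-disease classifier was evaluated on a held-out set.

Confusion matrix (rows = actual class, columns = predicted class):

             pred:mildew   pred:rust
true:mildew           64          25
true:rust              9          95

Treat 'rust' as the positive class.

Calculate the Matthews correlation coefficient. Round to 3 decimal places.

MCC = (TP·TN − FP·FN) / √((TP+FP)(TP+FN)(TN+FP)(TN+FN))
Numerator = 95·64 − 25·9 = 5855
Denominator = √(120·104·89·73) = √81082560 = 9004.5855
MCC = 5855 / 9004.5855 = 0.650

0.650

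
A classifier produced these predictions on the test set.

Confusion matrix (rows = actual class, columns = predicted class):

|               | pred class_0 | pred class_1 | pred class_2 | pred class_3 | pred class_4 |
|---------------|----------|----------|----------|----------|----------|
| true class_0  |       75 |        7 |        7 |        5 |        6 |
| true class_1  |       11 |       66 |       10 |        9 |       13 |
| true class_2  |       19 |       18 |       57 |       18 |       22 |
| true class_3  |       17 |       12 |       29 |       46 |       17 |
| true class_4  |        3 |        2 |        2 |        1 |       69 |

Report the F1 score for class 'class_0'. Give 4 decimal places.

0.6667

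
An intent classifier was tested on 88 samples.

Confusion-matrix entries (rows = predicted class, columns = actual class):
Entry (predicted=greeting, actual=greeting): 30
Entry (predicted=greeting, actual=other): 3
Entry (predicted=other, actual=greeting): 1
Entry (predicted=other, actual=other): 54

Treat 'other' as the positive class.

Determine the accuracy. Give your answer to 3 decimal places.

Accuracy = (TP+TN)/N = (54+30)/88 = 0.955

0.955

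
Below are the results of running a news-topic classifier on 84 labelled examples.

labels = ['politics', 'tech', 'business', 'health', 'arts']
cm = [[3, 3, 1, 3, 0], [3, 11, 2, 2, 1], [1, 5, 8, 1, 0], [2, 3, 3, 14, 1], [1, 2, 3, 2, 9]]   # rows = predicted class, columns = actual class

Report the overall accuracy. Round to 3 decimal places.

Accuracy = trace / total = (3+11+8+14+9=45) / 84 = 45/84 = 0.536

0.536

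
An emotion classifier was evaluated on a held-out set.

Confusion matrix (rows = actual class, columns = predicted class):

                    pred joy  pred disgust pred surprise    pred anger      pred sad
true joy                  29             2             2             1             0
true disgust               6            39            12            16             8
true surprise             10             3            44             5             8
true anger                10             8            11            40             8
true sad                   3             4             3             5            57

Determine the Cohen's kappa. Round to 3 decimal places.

0.531

Observed agreement pₒ = trace/N = 209/334 = 0.6257
Expected agreement pₑ = Σ (rowᵢ·colᵢ)/N² = (34·58 + 81·56 + 70·72 + 77·67 + 72·81)/334² = 0.2020
κ = (pₒ − pₑ)/(1 − pₑ) = (0.6257 − 0.2020)/(1 − 0.2020) = 0.531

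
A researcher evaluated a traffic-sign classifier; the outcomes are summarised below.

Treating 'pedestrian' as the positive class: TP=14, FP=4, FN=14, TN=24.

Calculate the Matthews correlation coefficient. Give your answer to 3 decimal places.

MCC = (TP·TN − FP·FN) / √((TP+FP)(TP+FN)(TN+FP)(TN+FN))
Numerator = 14·24 − 4·14 = 280
Denominator = √(18·28·28·38) = √536256 = 732.2950
MCC = 280 / 732.2950 = 0.382

0.382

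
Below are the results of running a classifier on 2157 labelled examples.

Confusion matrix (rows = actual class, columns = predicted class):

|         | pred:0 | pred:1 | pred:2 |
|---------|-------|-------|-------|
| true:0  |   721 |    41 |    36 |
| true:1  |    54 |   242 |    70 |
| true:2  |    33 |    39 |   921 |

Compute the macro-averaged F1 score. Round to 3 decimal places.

0.838

Per-class F1 score (2·TP/(2·TP+FP+FN)):
  0: TP=721, FP=54+33=87, FN=41+36=77 → 1442/1606 = 0.8979
  1: TP=242, FP=41+39=80, FN=54+70=124 → 484/688 = 0.7035
  2: TP=921, FP=36+70=106, FN=33+39=72 → 1842/2020 = 0.9119
Macro-F1 score = mean = (0.8979 + 0.7035 + 0.9119) / 3 = 0.838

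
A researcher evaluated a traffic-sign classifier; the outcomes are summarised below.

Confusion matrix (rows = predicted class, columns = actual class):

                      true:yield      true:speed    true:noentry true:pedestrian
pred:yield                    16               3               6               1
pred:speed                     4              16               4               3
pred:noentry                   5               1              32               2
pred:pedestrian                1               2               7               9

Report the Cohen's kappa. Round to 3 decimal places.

Observed agreement pₒ = trace/N = 73/112 = 0.6518
Expected agreement pₑ = Σ (rowᵢ·colᵢ)/N² = (26·26 + 22·27 + 49·40 + 15·19)/112² = 0.2802
κ = (pₒ − pₑ)/(1 − pₑ) = (0.6518 − 0.2802)/(1 − 0.2802) = 0.516

0.516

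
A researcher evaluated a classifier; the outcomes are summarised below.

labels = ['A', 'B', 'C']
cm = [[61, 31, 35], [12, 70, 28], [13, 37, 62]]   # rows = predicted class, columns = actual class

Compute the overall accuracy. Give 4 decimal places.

0.5530

Accuracy = trace / total = (61+70+62=193) / 349 = 193/349 = 0.5530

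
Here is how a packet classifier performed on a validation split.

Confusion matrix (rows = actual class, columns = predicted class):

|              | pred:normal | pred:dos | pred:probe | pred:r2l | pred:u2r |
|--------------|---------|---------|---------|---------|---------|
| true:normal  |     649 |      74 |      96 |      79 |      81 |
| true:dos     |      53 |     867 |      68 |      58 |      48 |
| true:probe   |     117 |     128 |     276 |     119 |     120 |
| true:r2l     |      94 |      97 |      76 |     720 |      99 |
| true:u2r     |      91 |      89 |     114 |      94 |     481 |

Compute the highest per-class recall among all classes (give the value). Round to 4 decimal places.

0.7925

Per-class recall (TP/(TP+FN)):
  normal: TP=649, FN=74+96+79+81=330 → 649/979 = 0.66292
  dos: TP=867, FN=53+68+58+48=227 → 867/1094 = 0.79250
  probe: TP=276, FN=117+128+119+120=484 → 276/760 = 0.36316
  r2l: TP=720, FN=94+97+76+99=366 → 720/1086 = 0.66298
  u2r: TP=481, FN=91+89+114+94=388 → 481/869 = 0.55351
Highest is class 'dos' with recall = 0.7925.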